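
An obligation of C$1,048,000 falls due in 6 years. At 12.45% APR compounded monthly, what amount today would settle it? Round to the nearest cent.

i = 0.1245/12 = 0.010375 per month; n = 6·12 = 72.
PV = 1,048,000 / (1 + 0.010375)^72 = 1,048,000 / 2.102551 = 498,442.0489

C$498,442.05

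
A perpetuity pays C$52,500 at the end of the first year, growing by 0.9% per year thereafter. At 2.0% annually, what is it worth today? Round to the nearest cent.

PV = D₁/(r − g) = 52500/(0.02 − 0.009) = 4,772,727.2727

C$4,772,727.27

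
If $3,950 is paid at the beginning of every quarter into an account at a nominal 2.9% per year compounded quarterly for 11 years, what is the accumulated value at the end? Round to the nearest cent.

$205,335.56

Periodic rate i = 0.029/4 = 0.00725; n = 11 × 4 = 44 periods.
FV = PMT · [(1+i)^n − 1] / i × (1+i) = 3950 · 51.983686 = 205,335.5600
Payments are at the start of each period, so multiply by (1+i).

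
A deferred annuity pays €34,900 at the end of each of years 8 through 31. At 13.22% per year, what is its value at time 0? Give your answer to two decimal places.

€105,072.89

Value one period before first payment (t=7): 34900 × [1 − (1+0.1322)^(−24)] / 0.1322 = 34900 × 7.180047 = 250,583.6527
Discount back 7 years: 250,583.6527 × (1+0.1322)^(−7) = 250,583.6527 × 0.419313 = 105,072.8910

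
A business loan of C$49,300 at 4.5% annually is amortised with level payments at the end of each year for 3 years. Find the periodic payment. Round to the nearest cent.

C$17,934.03

PMT = 49300 / ( [1 − (1+0.045)^(−3)] / 0.045 ) = 49300 / 2.748964 = 17,934.0267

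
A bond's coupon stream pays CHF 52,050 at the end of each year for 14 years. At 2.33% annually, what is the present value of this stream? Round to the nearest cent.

CHF 615,739.19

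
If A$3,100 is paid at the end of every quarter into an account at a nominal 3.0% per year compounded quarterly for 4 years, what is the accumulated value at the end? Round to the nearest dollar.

Periodic rate i = 0.03/4 = 0.0075; n = 4 × 4 = 16 periods.
Accumulation factor s(16|0.0075) = 16.932282; FV = 3100 × 16.932282 = 52,490.0737

A$52,490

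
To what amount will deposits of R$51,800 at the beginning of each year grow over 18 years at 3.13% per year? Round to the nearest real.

R$1,265,603

FV = 51800 × [(1+0.0313)^18 − 1] / 0.0313 × (1+i) = 51800 × 24.432500 = 1,265,603.4829
Payments are at the start of each period, so multiply by (1+i).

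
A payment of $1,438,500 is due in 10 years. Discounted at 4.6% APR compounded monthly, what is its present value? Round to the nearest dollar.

i = 0.046/12 = 0.00383333 per month; n = 10·12 = 120.
PV = 1,438,500 / (1 + 0.00383333)^120 = 1,438,500 / 1.582682 = 908,900.4779

$908,900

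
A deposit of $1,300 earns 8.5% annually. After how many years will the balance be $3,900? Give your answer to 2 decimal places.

13.47 years

n = ln(3900/1300) / ln(1+0.085) = ln(3.00000) / 0.081580 = 13.4667 years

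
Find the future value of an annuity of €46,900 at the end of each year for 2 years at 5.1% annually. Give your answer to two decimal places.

€96,191.90

FV = 46900 × [(1+0.051)^2 − 1] / 0.051 = 46900 × 2.051000 = 96,191.9000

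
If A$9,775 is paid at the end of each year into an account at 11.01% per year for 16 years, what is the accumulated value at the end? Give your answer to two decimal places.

Accumulation factor s(16|0.1101) = 39.223931; FV = 9775 × 39.223931 = 383,413.9297

A$383,413.93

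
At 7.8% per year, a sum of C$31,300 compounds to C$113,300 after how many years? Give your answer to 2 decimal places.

17.13 years

(1+i)^n = 113300/31300 = 3.61981, so n = ln 3.61981 / ln 1.078 = 17.1277 years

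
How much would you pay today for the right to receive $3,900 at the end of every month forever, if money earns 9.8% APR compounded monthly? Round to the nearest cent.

Periodic rate i = 0.098/12 = 0.00816667.
PV = C/r = 3900/0.00816667 = 477,551.0204

$477,551.02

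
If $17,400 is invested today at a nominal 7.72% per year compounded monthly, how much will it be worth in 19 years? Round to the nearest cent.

$75,081.35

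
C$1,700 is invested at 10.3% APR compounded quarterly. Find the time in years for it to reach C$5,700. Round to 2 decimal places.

Periodic rate i = 0.103/4 = 0.02575.
(1+i)^n = 5700/1700 = 3.35294, so n = ln 3.35294 / ln 1.02575 = 47.5864 quarters
= 47.5864/4 years

11.90 years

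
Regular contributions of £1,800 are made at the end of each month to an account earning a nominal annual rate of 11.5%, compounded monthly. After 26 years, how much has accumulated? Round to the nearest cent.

i = 0.115/12 = 0.00958333 per month; n = 26·12 = 312.
FV = 1800 × [(1+0.00958333)^312 − 1] / 0.00958333 = 1800 × 1941.348676 = 3,494,427.6168

£3,494,427.62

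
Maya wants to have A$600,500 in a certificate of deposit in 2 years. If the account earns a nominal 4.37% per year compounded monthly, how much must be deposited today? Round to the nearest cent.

A$550,331.82

With 12 periods per year: i = 0.00364167, n = 24.
Discount factor = (1+0.00364167)^(−24) = 0.916456; PV = 600,500 × 0.916456 = 550,331.8154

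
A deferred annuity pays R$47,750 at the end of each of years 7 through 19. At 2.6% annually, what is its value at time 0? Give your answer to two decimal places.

R$446,685.72

Value one period before first payment (t=6): 47750 × [1 − (1+0.026)^(−13)] / 0.026 = 47750 × 10.912213 = 521,058.1943
Discount back 6 years: 521,058.1943 × (1+0.026)^(−6) = 521,058.1943 × 0.857266 = 446,685.7166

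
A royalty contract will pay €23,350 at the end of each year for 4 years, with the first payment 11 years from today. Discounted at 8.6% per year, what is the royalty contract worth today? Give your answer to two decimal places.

PV at t=10 (ordinary 4-year annuity): 23350 × a(4|0.086) = 23350 × 3.268370 = 76,316.4284
Discount back 10 years: 76,316.4284 × (1+0.086)^(−10) = 76,316.4284 × 0.438230 = 33,444.1209

€33,444.12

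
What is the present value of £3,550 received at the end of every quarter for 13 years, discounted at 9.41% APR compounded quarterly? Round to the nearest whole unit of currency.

£105,865

i = 0.0941/4 = 0.023525 per quarter; n = 13·4 = 52.
PV = PMT · [1 − (1+i)^(−n)] / i = 3550 · 29.821211 = 105,865.2977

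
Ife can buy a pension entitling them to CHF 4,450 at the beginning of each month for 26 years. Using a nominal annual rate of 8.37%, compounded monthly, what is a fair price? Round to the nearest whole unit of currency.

CHF 568,991

With 12 periods per year: i = 0.006975, n = 312.
PV = PMT · [1 − (1+i)^(−n)] / i × (1+i) = 4450 · 127.863107 = 568,990.8247
(Beginning-of-period payments → annuity-due factor ×(1+i).)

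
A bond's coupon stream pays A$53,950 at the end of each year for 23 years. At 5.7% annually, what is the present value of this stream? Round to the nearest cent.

Annuity factor a(23|0.057) = 12.641553; PV = 53950 × 12.641553 = 682,011.8072

A$682,011.81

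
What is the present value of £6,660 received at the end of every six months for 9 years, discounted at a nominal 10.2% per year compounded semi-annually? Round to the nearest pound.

£77,248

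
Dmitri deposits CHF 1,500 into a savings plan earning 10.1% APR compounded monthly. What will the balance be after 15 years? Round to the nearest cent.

CHF 6,781.00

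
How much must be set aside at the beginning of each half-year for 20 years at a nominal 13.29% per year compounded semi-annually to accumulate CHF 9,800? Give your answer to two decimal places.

CHF 50.42

Periodic rate i = 0.1329/2 = 0.06645; n = 20 × 2 = 40 periods.
FV-annuity factor × (1+i) = 194.360645; PMT = 9800 / 194.360645 = 50.4217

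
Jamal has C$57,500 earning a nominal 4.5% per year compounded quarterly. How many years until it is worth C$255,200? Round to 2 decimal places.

Periodic rate i = 0.045/4 = 0.01125.
(1+i)^n = 255200/57500 = 4.43826, so n = ln 4.43826 / ln 1.01125 = 133.2115 quarters
= 133.2115/4 years

33.30 years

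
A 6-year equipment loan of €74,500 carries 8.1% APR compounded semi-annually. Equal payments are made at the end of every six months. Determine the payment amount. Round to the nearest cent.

€7,961.18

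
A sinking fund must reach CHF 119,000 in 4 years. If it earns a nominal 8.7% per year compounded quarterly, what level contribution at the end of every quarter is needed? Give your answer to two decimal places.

i = 0.087/4 = 0.02175 per quarter; n = 4·4 = 16.
PMT = 119000 / ( [(1+0.02175)^16 − 1] / 0.02175 ) = 119000 / 18.894659 = 6,298.0761

CHF 6,298.08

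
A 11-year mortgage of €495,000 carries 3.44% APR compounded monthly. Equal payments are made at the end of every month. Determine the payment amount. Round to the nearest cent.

€4,509.45

i = 0.0344/12 = 0.00286667 per month; n = 11·12 = 132.
Annuity-PV factor = 109.769527; PMT = 495000 / 109.769527 = 4,509.4483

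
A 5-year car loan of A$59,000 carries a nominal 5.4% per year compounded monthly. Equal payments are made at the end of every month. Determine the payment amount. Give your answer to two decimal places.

A$1,124.25

i = 0.054/12 = 0.0045 per month; n = 5·12 = 60.
PMT = 59000 / ( [1 − (1+0.0045)^(−60)] / 0.0045 ) = 59000 / 52.479555 = 1,124.2473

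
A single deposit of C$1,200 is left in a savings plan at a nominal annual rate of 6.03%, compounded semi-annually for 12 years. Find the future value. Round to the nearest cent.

C$2,447.89

Periodic rate i = 0.0603/2 = 0.03015; n = 12 × 2 = 24 periods.
FV = 1,200 × (1 + 0.03015)^24 = 2,447.8931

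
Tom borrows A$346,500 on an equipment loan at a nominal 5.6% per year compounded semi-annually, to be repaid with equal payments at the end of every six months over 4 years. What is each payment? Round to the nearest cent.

i = 0.056/2 = 0.028 per half-year; n = 4·2 = 8.
Annuity-PV factor = 7.079295; PMT = 346500 / 7.079295 = 48,945.5540

A$48,945.55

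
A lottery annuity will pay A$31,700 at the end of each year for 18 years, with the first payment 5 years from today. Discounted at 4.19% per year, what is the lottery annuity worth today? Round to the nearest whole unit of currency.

A$335,338

Value one period before first payment (t=4): 31700 × [1 − (1+0.0419)^(−18)] / 0.0419 = 31700 × 12.466022 = 395,172.8933
PV₀ = 395,172.8933 / (1+0.0419)^4 = 395,172.8933 / 1.178431 = 335,338.1735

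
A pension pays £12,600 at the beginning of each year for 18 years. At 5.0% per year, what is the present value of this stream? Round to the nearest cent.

£154,653.23

PV = 12600 × [1 − (1+0.05)^(−18)] / 0.05 × (1+i) = 12600 × 12.274066 = 154,653.2347
(Beginning-of-period payments → annuity-due factor ×(1+i).)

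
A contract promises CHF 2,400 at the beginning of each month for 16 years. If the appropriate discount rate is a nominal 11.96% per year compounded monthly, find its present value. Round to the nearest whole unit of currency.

With 12 periods per year: i = 0.00996667, n = 192.
PV = PMT · [1 − (1+i)^(−n)] / i × (1+i) = 2400 · 86.240413 = 206,976.9917
(Beginning-of-period payments → annuity-due factor ×(1+i).)

CHF 206,977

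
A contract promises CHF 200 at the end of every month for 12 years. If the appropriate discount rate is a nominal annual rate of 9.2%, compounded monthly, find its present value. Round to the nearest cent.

CHF 17,401.54

Periodic rate i = 0.092/12 = 0.00766667; n = 12 × 12 = 144 periods.
PV = PMT · [1 − (1+i)^(−n)] / i = 200 · 87.007675 = 17,401.5350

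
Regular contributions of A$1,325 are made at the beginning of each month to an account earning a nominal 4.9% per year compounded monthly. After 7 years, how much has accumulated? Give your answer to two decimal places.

With 12 periods per year: i = 0.00408333, n = 84.
Accumulation factor s(84|0.00408333) × (1+i) = 100.371847; FV = 1325 × 100.371847 = 132,992.6977
Payments are at the start of each period, so multiply by (1+i).

A$132,992.70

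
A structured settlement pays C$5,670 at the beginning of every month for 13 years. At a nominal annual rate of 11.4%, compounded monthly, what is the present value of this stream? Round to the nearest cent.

C$464,670.81

i = 0.114/12 = 0.0095 per month; n = 13·12 = 156.
PV = 5670 × [1 − (1+0.0095)^(−156)] / 0.0095 × (1+i) = 5670 × 81.952524 = 464,670.8101
Payments are at the start of each period, so multiply by (1+i).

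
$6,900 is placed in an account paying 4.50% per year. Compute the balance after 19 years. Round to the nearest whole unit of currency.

$15,924

6,900 × (1+0.045)^19 = 6,900 × 2.307860 = 15,924.2361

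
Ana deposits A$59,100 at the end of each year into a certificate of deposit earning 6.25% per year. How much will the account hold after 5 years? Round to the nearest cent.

A$334,819.14

FV = 59100 × [(1+0.0625)^5 − 1] / 0.0625 = 59100 × 5.665298 = 334,819.1391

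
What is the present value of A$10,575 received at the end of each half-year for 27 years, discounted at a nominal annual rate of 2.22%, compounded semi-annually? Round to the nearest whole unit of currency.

A$427,804

With 2 periods per year: i = 0.0111, n = 54.
PV = 10575 × [1 − (1+0.0111)^(−54)] / 0.0111 = 10575 × 40.454286 = 427,804.0763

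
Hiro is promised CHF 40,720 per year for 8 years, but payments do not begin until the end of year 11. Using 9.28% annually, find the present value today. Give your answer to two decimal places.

PV at t=10 (ordinary 8-year annuity): 40720 × a(8|0.0928) = 40720 × 5.477684 = 223,051.3012
PV₀ = 223,051.3012 / (1+0.0928)^10 = 223,051.3012 / 2.428884 = 91,832.8151

CHF 91,832.82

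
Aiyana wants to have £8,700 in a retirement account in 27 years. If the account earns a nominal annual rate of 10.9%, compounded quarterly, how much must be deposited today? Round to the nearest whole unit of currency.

£477

i = 0.109/4 = 0.02725 per quarter; n = 27·4 = 108.
PV = 8,700 / (1 + 0.02725)^108 = 8,700 / 18.239973 = 476.9744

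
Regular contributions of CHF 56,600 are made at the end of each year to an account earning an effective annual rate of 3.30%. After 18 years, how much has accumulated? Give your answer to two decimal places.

CHF 1,361,712.33

Accumulation factor s(18|0.033) = 24.058522; FV = 56600 × 24.058522 = 1,361,712.3302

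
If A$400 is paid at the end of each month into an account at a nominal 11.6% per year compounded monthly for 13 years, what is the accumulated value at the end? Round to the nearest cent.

With 12 periods per year: i = 0.00966667, n = 156.
Accumulation factor s(156|0.00966667) = 360.526275; FV = 400 × 360.526275 = 144,210.5102

A$144,210.51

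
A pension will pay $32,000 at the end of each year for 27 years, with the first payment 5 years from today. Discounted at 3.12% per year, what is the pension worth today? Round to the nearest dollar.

$511,335

PV at t=4 (ordinary 27-year annuity): 32000 × a(27|0.0312) = 32000 × 18.068712 = 578,198.7996
Discount back 4 years: 578,198.7996 × (1+0.0312)^(−4) = 578,198.7996 × 0.884359 = 511,335.0563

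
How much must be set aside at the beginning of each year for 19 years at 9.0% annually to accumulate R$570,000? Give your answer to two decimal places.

FV-annuity factor × (1+i) = 50.160120; PMT = 570000 / 50.160120 = 11,363.6093

R$11,363.61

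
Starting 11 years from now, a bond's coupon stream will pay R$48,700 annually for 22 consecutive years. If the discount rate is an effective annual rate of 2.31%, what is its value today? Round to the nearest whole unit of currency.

Value one period before first payment (t=10): 48700 × [1 − (1+0.0231)^(−22)] / 0.0231 = 48700 × 17.096747 = 832,611.5733
Discount back 10 years: 832,611.5733 × (1+0.0231)^(−10) = 832,611.5733 × 0.795828 = 662,615.5090

R$662,616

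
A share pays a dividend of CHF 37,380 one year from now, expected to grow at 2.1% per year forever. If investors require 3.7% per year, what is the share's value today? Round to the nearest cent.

PV = PMT / (i − g) = 37380 / (0.037 − 0.021) = 37380 / 0.016000 = 2,336,250.0000

CHF 2,336,250.00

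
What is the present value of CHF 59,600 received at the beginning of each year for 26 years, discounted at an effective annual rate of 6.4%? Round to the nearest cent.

CHF 793,368.88

Annuity factor a(26|0.064) × (1+i) = 13.311558; PV = 59600 × 13.311558 = 793,368.8777
(Beginning-of-period payments → annuity-due factor ×(1+i).)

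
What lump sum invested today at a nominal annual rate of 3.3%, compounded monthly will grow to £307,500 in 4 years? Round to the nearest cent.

£269,523.68

Periodic rate i = 0.033/12 = 0.00275; n = 4 × 12 = 48 periods.
PV = FV·(1+i)^(−n) = 307,500 × 0.876500 = 269,523.6806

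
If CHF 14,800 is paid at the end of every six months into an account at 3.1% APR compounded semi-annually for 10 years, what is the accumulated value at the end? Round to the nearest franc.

Periodic rate i = 0.031/2 = 0.0155; n = 10 × 2 = 20 periods.
Accumulation factor s(20|0.0155) = 23.237858; FV = 14800 × 23.237858 = 343,920.2961

CHF 343,920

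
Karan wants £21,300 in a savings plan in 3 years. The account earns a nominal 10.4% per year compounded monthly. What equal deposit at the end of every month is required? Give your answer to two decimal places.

£506.70

With 12 periods per year: i = 0.00866667, n = 36.
FV-annuity factor = 42.036864; PMT = 21300 / 42.036864 = 506.6981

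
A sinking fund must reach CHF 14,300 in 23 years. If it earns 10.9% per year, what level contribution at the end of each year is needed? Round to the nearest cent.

PMT = 14300 / ( [(1+0.109)^23 − 1] / 0.109 ) = 14300 / 89.908669 = 159.0503

CHF 159.05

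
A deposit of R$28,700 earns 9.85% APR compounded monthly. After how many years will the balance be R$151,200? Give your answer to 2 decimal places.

16.94 years

Periodic rate i = 0.0985/12 = 0.00820833.
n = ln(151200/28700) / ln(1+0.00820833) = ln(5.26829) / 0.008175 = 203.2711 months
= 203.2711/12 years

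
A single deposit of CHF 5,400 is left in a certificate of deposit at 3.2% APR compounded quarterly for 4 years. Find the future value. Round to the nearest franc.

With 4 periods per year: i = 0.008, n = 16.
5,400 × (1+0.008)^16 = 5,400 × 1.135974 = 6,134.2613

CHF 6,134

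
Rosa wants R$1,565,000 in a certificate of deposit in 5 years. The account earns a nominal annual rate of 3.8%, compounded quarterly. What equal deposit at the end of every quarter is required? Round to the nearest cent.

R$71,421.50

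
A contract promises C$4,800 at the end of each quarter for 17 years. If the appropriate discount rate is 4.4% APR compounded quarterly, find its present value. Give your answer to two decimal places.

C$228,982.16

i = 0.044/4 = 0.011 per quarter; n = 17·4 = 68.
Annuity factor a(68|0.011) = 47.704616; PV = 4800 × 47.704616 = 228,982.1552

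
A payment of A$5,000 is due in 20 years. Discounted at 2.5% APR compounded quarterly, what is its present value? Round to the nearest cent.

Periodic rate i = 0.025/4 = 0.00625; n = 20 × 4 = 80 periods.
PV = FV·(1+i)^(−n) = 5,000 × 0.607475 = 3,037.3758

A$3,037.38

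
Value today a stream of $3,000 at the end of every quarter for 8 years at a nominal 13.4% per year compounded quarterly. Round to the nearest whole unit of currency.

$58,353

i = 0.134/4 = 0.0335 per quarter; n = 8·4 = 32.
PV = 3000 × [1 − (1+0.0335)^(−32)] / 0.0335 = 3000 × 19.451070 = 58,353.2113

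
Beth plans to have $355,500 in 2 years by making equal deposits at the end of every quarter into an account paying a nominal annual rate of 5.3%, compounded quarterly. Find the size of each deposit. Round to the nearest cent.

i = 0.053/4 = 0.01325 per quarter; n = 2·4 = 8.
FV-annuity factor = 8.380996; PMT = 355500 / 8.380996 = 42,417.3925

$42,417.39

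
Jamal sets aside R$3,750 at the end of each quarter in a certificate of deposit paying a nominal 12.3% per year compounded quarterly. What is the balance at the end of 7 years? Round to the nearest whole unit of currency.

R$162,809

Periodic rate i = 0.123/4 = 0.03075; n = 7 × 4 = 28 periods.
FV = PMT · [(1+i)^n − 1] / i = 3750 · 43.415811 = 162,809.2923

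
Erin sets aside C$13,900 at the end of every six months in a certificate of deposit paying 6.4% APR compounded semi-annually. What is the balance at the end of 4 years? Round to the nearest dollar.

C$124,484

With 2 periods per year: i = 0.032, n = 8.
FV = 13900 × [(1+0.032)^8 − 1] / 0.032 = 13900 × 8.955697 = 124,484.1943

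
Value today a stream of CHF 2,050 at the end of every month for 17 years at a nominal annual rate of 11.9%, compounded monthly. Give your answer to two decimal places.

CHF 179,108.13

i = 0.119/12 = 0.00991667 per month; n = 17·12 = 204.
PV = PMT · [1 − (1+i)^(−n)] / i = 2050 · 87.369820 = 179,108.1307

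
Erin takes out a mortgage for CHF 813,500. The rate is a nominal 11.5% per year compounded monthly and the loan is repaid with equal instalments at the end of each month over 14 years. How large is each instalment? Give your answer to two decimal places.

Periodic rate i = 0.115/12 = 0.00958333; n = 14 × 12 = 168 periods.
PMT = 813500 / ( [1 − (1+0.00958333)^(−168)] / 0.00958333 ) = 813500 / 83.329485 = 9,762.4508

CHF 9,762.45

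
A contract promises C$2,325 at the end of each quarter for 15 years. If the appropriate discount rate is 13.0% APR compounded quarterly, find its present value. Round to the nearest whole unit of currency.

i = 0.13/4 = 0.0325 per quarter; n = 15·4 = 60.
PV = 2325 × [1 − (1+0.0325)^(−60)] / 0.0325 = 2325 × 26.253656 = 61,039.7506

C$61,040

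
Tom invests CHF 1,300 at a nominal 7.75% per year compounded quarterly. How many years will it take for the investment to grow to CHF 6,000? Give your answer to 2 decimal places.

19.92 years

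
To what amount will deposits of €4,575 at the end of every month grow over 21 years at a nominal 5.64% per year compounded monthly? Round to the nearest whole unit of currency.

€2,199,570

With 12 periods per year: i = 0.0047, n = 252.
Accumulation factor s(252|0.0047) = 480.780426; FV = 4575 × 480.780426 = 2,199,570.4494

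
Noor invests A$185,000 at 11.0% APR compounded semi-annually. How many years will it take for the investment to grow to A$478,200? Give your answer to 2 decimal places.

8.87 years

Periodic rate i = 0.11/2 = 0.055.
(1+i)^n = 478200/185000 = 2.58486, so n = ln 2.58486 / ln 1.055 = 17.7374 half-years
= 17.7374/2 years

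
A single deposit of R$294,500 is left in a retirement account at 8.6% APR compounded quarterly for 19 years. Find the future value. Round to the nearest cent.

R$1,483,206.07

With 4 periods per year: i = 0.0215, n = 76.
FV = PV·(1+i)^n = 294,500 × 5.036353 = 1,483,206.0651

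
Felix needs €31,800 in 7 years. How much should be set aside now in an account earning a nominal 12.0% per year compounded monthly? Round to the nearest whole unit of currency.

With 12 periods per year: i = 0.01, n = 84.
PV = FV·(1+i)^(−n) = 31,800 × 0.433515 = 13,785.7920

€13,786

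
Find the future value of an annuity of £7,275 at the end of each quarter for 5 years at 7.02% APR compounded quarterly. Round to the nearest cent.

Periodic rate i = 0.0702/4 = 0.01755; n = 5 × 4 = 20 periods.
FV = 7275 × [(1+0.01755)^20 − 1] / 0.01755 = 7275 × 23.713350 = 172,514.6204

£172,514.62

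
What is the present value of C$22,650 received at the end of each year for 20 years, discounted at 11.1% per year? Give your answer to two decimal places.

C$179,196.18

PV = PMT · [1 − (1+i)^(−n)] / i = 22650 · 7.911531 = 179,196.1763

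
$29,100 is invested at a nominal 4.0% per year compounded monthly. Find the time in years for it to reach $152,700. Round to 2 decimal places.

Periodic rate i = 0.04/12 = 0.00333333.
(1+i)^n = 152700/29100 = 5.24742, so n = ln 5.24742 / ln 1.00333 = 498.1495 months
= 498.1495/12 years

41.51 years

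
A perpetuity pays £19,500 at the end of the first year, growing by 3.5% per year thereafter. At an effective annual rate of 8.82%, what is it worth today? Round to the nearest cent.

£366,541.35

PV = PMT / (i − g) = 19500 / (0.0882 − 0.035) = 19500 / 0.053200 = 366,541.3534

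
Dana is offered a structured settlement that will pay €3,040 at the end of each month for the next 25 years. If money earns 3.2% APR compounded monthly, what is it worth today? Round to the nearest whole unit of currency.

Periodic rate i = 0.032/12 = 0.00266667; n = 25 × 12 = 300 periods.
PV = 3040 × [1 − (1+0.00266667)^(−300)] / 0.00266667 = 3040 × 206.322130 = 627,219.2758

€627,219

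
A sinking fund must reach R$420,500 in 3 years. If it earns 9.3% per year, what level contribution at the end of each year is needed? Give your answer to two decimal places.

FV-annuity factor = 3.287649; PMT = 420500 / 3.287649 = 127,902.9483

R$127,902.95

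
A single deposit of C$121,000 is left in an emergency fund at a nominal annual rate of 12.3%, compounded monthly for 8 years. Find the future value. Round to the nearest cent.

i = 0.123/12 = 0.01025 per month; n = 8·12 = 96.
FV = PV·(1+i)^n = 121,000 × 2.661770 = 322,074.1322

C$322,074.13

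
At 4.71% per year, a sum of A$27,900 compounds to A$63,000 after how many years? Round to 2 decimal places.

17.70 years

n = ln(63000/27900) / ln(1+0.0471) = ln(2.25806) / 0.046024 = 17.6973 years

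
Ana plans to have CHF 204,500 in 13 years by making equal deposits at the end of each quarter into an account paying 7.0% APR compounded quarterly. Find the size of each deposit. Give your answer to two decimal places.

CHF 2,443.09

Periodic rate i = 0.07/4 = 0.0175; n = 13 × 4 = 52 periods.
FV-annuity factor = 83.705466; PMT = 204500 / 83.705466 = 2,443.0901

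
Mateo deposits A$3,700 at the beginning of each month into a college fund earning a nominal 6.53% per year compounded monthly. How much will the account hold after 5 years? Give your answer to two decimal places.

A$263,120.17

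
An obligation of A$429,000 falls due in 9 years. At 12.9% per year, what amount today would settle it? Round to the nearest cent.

Discount factor = (1+0.129)^(−9) = 0.335548; PV = 429,000 × 0.335548 = 143,950.0483

A$143,950.05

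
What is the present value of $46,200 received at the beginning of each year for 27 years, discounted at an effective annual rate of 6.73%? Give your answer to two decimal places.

$606,444.07

PV = PMT · [1 − (1+i)^(−n)] / i × (1+i) = 46200 · 13.126495 = 606,444.0703
(annuity-due: payments at period start, so ×(1+i).)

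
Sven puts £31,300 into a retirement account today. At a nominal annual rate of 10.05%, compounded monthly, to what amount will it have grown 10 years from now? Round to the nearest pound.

With 12 periods per year: i = 0.008375, n = 120.
31,300 × (1+0.008375)^120 = 31,300 × 2.720498 = 85,151.5841

£85,152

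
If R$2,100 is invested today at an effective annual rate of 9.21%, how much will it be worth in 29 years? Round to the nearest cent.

R$27,028.95

2,100 × (1+0.0921)^29 = 2,100 × 12.870926 = 27,028.9454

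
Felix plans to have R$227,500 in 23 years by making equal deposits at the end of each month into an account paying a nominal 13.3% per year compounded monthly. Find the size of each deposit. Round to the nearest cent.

R$126.38

With 12 periods per year: i = 0.0110833, n = 276.
PMT = 227500 / ( [(1+0.0110833)^276 − 1] / 0.0110833 ) = 227500 / 1800.063549 = 126.3844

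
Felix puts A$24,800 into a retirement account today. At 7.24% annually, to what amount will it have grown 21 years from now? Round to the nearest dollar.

A$107,633

FV = 24,800 × (1 + 0.0724)^21 = 107,632.7886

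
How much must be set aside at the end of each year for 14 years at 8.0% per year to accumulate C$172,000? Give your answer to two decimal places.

FV-annuity factor = 24.214920; PMT = 172000 / 24.214920 = 7,103.0587

C$7,103.06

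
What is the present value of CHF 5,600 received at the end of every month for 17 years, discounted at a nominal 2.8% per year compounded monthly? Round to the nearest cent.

CHF 908,140.68

Periodic rate i = 0.028/12 = 0.00233333; n = 17 × 12 = 204 periods.
PV = PMT · [1 − (1+i)^(−n)] / i = 5600 · 162.167978 = 908,140.6792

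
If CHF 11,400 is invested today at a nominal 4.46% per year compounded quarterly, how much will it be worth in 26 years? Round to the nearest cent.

CHF 36,118.18

With 4 periods per year: i = 0.01115, n = 104.
11,400 × (1+0.01115)^104 = 11,400 × 3.168261 = 36,118.1765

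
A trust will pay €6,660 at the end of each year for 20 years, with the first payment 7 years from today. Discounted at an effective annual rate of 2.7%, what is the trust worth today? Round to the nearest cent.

PV at t=6 (ordinary 20-year annuity): 6660 × a(20|0.027) = 6660 × 15.298648 = 101,888.9933
Discount back 6 years: 101,888.9933 × (1+0.027)^(−6) = 101,888.9933 × 0.852270 = 86,836.9597

€86,836.96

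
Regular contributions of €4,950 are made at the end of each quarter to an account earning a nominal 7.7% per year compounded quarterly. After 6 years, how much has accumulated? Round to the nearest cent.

€149,217.89

i = 0.077/4 = 0.01925 per quarter; n = 6·4 = 24.
FV = PMT · [(1+i)^n − 1] / i = 4950 · 30.145028 = 149,217.8880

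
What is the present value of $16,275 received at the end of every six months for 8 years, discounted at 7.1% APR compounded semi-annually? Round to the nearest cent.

$196,094.71

Periodic rate i = 0.071/2 = 0.0355; n = 8 × 2 = 16 periods.
PV = PMT · [1 − (1+i)^(−n)] / i = 16275 · 12.048830 = 196,094.7092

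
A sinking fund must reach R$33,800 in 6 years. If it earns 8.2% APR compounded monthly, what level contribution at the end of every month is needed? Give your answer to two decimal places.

R$364.96

i = 0.082/12 = 0.00683333 per month; n = 6·12 = 72.
PMT = 33800 / ( [(1+0.00683333)^72 − 1] / 0.00683333 ) = 33800 / 92.612115 = 364.9631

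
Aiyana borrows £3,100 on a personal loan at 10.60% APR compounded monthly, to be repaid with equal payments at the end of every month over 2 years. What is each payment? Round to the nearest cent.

£143.91

Periodic rate i = 0.106/12 = 0.00883333; n = 2 × 12 = 24 periods.
PMT = 3100 / ( [1 − (1+0.00883333)^(−24)] / 0.00883333 ) = 3100 / 21.541350 = 143.9093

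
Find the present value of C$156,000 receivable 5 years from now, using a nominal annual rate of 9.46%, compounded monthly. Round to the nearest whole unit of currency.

C$97,389

i = 0.0946/12 = 0.00788333 per month; n = 5·12 = 60.
PV = FV·(1+i)^(−n) = 156,000 × 0.624287 = 97,388.7474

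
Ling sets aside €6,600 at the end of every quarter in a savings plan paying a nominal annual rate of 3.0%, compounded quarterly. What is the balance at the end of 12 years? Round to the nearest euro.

Periodic rate i = 0.03/4 = 0.0075; n = 12 × 4 = 48 periods.
FV = 6600 × [(1+0.0075)^48 − 1] / 0.0075 = 6600 × 57.520711 = 379,636.6933

€379,637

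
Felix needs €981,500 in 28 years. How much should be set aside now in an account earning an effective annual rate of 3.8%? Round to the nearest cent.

PV = 981,500 / (1 + 0.038)^28 = 981,500 / 2.841358 = 345,433.4623

€345,433.46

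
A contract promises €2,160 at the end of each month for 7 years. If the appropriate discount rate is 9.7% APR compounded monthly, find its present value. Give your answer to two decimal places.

€131,334.24

Periodic rate i = 0.097/12 = 0.00808333; n = 7 × 12 = 84 periods.
PV = 2160 × [1 − (1+0.00808333)^(−84)] / 0.00808333 = 2160 × 60.802887 = 131,334.2364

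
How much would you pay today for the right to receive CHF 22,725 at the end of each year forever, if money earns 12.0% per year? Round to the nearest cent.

CHF 189,375.00

PV = PMT / i = 22725 / 0.12 = 189,375.0000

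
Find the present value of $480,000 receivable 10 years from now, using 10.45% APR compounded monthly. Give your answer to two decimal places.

Periodic rate i = 0.1045/12 = 0.00870833; n = 10 × 12 = 120 periods.
PV = 480,000 / (1 + 0.00870833)^120 = 480,000 / 2.830564 = 169,577.4854

$169,577.49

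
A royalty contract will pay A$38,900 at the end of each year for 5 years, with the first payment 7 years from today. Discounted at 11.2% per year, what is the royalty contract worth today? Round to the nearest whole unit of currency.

PV at t=6 (ordinary 5-year annuity): 38900 × a(5|0.112) = 38900 × 3.677378 = 143,049.9923
PV₀ = 143,049.9923 / (1+0.112)^6 = 143,049.9923 / 1.890727 = 75,658.7419

A$75,659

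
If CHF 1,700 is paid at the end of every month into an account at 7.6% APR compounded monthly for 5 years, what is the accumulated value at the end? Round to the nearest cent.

i = 0.076/12 = 0.00633333 per month; n = 5·12 = 60.
FV = PMT · [(1+i)^n − 1] / i = 1700 · 72.715803 = 123,616.8647

CHF 123,616.86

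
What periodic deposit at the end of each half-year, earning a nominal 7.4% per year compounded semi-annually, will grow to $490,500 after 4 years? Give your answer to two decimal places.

$53,804.63

With 2 periods per year: i = 0.037, n = 8.
FV-annuity factor = 9.116317; PMT = 490500 / 9.116317 = 53,804.6253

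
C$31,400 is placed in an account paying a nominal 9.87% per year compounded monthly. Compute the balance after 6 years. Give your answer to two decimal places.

C$56,632.65

i = 0.0987/12 = 0.008225 per month; n = 6·12 = 72.
FV = 31,400 × (1 + 0.008225)^72 = 56,632.6539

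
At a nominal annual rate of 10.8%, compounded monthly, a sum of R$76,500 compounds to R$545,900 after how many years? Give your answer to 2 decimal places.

18.28 years

Periodic rate i = 0.108/12 = 0.009.
n = ln(545900/76500) / ln(1+0.009) = ln(7.13595) / 0.008960 = 219.3306 months
= 219.3306/12 years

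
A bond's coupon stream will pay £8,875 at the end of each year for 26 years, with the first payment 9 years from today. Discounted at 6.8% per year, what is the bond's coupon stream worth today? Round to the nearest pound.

£63,167

Value one period before first payment (t=8): 8875 × [1 − (1+0.068)^(−26)] / 0.068 = 8875 × 12.047371 = 106,920.4177
PV₀ = 106,920.4177 / (1+0.068)^8 = 106,920.4177 / 1.692661 = 63,167.0544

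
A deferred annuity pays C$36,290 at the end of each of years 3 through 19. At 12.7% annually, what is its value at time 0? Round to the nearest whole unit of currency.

C$195,502

PV at t=2 (ordinary 17-year annuity): 36290 × a(17|0.127) = 36290 × 6.842467 = 248,313.1317
Discount back 2 years: 248,313.1317 × (1+0.127)^(−2) = 248,313.1317 × 0.787322 = 195,502.2929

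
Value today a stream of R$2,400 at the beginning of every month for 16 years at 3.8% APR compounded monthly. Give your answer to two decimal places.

Periodic rate i = 0.038/12 = 0.00316667; n = 16 × 12 = 192 periods.
PV = 2400 × [1 − (1+0.00316667)^(−192)] / 0.00316667 × (1+i) = 2400 × 144.151274 = 345,963.0583
(annuity-due: payments at period start, so ×(1+i).)

R$345,963.06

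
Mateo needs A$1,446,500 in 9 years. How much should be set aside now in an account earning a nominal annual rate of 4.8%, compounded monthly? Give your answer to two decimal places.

With 12 periods per year: i = 0.004, n = 108.
PV = 1,446,500 / (1 + 0.004)^108 = 1,446,500 / 1.539008 = 939,890.9212

A$939,890.92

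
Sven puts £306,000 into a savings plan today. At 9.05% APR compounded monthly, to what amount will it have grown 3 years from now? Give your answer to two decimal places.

£401,042.11

Periodic rate i = 0.0905/12 = 0.00754167; n = 3 × 12 = 36 periods.
FV = 306,000 × (1 + 0.00754167)^36 = 401,042.1119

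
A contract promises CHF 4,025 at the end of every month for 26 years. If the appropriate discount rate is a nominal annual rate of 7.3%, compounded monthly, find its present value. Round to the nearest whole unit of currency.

With 12 periods per year: i = 0.00608333, n = 312.
PV = 4025 × [1 − (1+0.00608333)^(−312)] / 0.00608333 = 4025 × 139.605658 = 561,912.7744

CHF 561,913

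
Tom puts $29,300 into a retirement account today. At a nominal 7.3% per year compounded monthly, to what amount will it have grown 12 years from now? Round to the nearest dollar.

$70,171

With 12 periods per year: i = 0.00608333, n = 144.
29,300 × (1+0.00608333)^144 = 29,300 × 2.394911 = 70,170.9055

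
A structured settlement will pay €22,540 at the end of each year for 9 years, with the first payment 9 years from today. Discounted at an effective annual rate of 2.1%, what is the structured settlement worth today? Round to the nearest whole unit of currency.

€155,055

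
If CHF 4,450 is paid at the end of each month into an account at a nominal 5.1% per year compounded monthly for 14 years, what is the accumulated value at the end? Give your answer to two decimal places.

With 12 periods per year: i = 0.00425, n = 168.
Accumulation factor s(168|0.00425) = 244.483803; FV = 4450 × 244.483803 = 1,087,952.9228

CHF 1,087,952.92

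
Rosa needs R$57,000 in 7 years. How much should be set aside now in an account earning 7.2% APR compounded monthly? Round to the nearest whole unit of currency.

R$34,486

i = 0.072/12 = 0.006 per month; n = 7·12 = 84.
PV = 57,000 / (1 + 0.006)^84 = 57,000 / 1.652838 = 34,486.1311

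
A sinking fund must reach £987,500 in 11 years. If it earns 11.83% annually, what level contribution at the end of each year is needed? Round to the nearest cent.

£48,255.11

FV-annuity factor = 20.464154; PMT = 987500 / 20.464154 = 48,255.1100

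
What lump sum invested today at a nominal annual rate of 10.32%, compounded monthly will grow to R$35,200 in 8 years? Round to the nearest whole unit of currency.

Periodic rate i = 0.1032/12 = 0.0086; n = 8 × 12 = 96 periods.
PV = FV·(1+i)^(−n) = 35,200 × 0.439521 = 15,471.1336

R$15,471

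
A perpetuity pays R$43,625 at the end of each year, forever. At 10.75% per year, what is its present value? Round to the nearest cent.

R$405,813.95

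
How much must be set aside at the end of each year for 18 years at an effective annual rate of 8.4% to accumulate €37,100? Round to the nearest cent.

PMT = 37100 / ( [(1+0.084)^18 − 1] / 0.084 ) = 37100 / 38.940184 = 952.7433

€952.74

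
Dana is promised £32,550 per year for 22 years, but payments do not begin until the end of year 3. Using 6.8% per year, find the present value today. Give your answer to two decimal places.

£320,958.55

PV at t=2 (ordinary 22-year annuity): 32550 × a(22|0.068) = 32550 × 11.247098 = 366,093.0289
PV₀ = 366,093.0289 / (1+0.068)^2 = 366,093.0289 / 1.140624 = 320,958.5533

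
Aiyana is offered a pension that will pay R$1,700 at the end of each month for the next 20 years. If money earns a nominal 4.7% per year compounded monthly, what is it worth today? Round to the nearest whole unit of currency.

R$264,182

Periodic rate i = 0.047/12 = 0.00391667; n = 20 × 12 = 240 periods.
PV = 1700 × [1 − (1+0.00391667)^(−240)] / 0.00391667 = 1700 × 155.401097 = 264,181.8652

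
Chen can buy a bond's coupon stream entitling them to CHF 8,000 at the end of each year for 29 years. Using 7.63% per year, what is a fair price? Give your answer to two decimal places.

PV = 8000 × [1 − (1+0.0763)^(−29)] / 0.0763 = 8000 × 11.552312 = 92,418.4934

CHF 92,418.49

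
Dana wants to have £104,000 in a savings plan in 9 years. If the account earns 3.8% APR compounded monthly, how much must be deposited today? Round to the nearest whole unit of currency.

£73,916

Periodic rate i = 0.038/12 = 0.00316667; n = 9 × 12 = 108 periods.
PV = 104,000 / (1 + 0.00316667)^108 = 104,000 / 1.407000 = 73,916.1438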